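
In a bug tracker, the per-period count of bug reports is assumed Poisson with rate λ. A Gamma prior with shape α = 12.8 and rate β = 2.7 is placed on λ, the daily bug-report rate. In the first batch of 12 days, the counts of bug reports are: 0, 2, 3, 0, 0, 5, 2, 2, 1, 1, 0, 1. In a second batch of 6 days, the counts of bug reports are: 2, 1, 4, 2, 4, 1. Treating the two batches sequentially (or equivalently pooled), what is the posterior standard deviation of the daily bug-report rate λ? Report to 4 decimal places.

With a Gamma(shape α, rate β) prior, the Poisson likelihood is conjugate: the posterior is Gamma(α + ΣXᵢ, β + n).
Batch 1: sum of counts S = 17 over n = 12 days.
After batch 1: Gamma(α+S, β+n) = Gamma(12.8+17, 2.7+12) = Gamma(29.8, 14.7).
Batch 2: sum of counts S = 14 over n = 6 days.
After batch 2: Gamma(α+S, β+n) = Gamma(29.8+14, 14.7+6) = Gamma(43.8, 20.7).
SD = √α/β = √43.8/20.7 = 0.3197.

0.3197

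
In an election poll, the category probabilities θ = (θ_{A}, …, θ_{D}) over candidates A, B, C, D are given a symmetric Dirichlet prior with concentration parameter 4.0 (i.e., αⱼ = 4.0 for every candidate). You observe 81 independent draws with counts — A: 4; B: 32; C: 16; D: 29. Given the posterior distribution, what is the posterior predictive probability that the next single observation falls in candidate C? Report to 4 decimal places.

The Dirichlet prior is conjugate to the Multinomial likelihood: each posterior αⱼ = prior αⱼ + observed count nⱼ.
Posterior concentration: (8.0, 36.0, 20.0, 33.0), total = 97.0.
P(next = C | data) = α_{C}/Σα = 0.2062.

0.2062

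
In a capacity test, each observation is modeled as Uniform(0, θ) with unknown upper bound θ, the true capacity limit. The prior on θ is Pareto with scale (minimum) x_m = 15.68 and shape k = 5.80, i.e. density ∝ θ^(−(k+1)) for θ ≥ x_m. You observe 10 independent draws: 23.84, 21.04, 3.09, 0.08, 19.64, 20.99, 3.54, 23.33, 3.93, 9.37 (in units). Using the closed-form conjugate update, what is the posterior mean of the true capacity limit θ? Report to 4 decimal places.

25.4508

A Pareto(scale x_m, shape k) prior on the upper bound θ of Uniform(0, θ) is conjugate: posterior is Pareto(max(x_m, max xᵢ), k + n).
Sample maximum = 23.84; prior scale x_m = 15.68 → posterior scale = max = 23.84.
Posterior shape = 5.80 + 10 = 15.80.
E[θ|data] = k·x_m/(k−1) = 15.80·23.84/14.80 = 25.4508.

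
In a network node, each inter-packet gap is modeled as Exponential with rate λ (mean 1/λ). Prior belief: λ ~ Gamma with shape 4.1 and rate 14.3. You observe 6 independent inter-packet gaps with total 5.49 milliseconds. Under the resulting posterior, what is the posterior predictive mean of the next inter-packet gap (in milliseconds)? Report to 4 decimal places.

With a Gamma(shape α, rate β) prior on the exponential rate λ, the posterior after n observations with total T = Σxᵢ is Gamma(α+n, β+T).
Posterior: Gamma(4.1+6, 14.3+5.49) = Gamma(10.1, 19.79).
The predictive distribution for the next observation is Lomax; its mean is β/(α−1) = 19.79/9.1 = 2.1747.

2.1747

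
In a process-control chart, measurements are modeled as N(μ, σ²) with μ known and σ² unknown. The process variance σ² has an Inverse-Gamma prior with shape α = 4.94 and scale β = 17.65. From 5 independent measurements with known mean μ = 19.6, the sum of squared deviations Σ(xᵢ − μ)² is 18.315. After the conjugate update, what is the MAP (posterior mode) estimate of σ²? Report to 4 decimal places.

3.1762

With known mean μ and an Inverse-Gamma(α, β) prior on σ², the Normal likelihood is conjugate: posterior is Inv-Gamma(α + n/2, β + Σ(xᵢ−μ)²/2).
Posterior: Inv-Gamma(4.94 + 5/2, 17.65 + 18.315/2) = Inv-Gamma(7.44, 26.8075).
Mode = β/(α+1) = 26.8075/8.44 = 3.1762.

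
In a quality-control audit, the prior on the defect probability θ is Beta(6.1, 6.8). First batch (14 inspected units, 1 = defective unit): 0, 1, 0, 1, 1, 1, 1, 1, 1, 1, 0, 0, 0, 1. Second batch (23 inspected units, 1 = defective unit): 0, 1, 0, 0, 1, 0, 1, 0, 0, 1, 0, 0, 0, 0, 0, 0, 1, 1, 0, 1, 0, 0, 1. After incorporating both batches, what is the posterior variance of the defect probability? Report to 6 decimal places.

0.004885

The Beta prior is conjugate to a Binomial/Bernoulli likelihood; the update adds successes to α and failures to β.
After batch 1: Beta(6.1+9, 6.8+5) = Beta(15.1, 11.8).
After batch 2: Beta(15.1+8, 11.8+15) = Beta(23.1, 26.8).
Var = αβ/((α+β)²(α+β+1)) = 23.1·26.8/(49.9²·50.9) = 0.004885.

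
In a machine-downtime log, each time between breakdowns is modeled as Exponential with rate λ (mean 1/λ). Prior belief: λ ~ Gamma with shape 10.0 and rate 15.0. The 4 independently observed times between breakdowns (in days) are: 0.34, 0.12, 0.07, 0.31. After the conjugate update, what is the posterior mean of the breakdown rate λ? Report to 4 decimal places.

0.8838

With a Gamma(shape α, rate β) prior on the exponential rate λ, the posterior after n observations with total T = Σxᵢ is Gamma(α+n, β+T).
Sum of observations T = 0.84 days; n = 4.
Posterior: Gamma(10.0+4, 15.0+0.84) = Gamma(14.0, 15.84).
Posterior mean of λ = α/β = 14.0/15.84 = 0.8838.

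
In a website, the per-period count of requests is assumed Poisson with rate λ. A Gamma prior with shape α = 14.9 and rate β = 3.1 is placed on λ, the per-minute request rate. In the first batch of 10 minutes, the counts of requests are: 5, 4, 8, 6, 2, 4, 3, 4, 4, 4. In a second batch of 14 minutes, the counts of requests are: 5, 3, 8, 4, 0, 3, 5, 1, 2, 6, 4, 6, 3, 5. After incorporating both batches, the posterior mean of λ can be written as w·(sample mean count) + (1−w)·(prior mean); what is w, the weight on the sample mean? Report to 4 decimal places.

0.8856

With a Gamma(shape α, rate β) prior, the Poisson likelihood is conjugate: the posterior is Gamma(α + ΣXᵢ, β + n).
Total number of minutes: n = 10 + 14 = 24.
Posterior mean = (α₀+S)/(β₀+n) = [n/(β₀+n)]·(S/n) + [β₀/(β₀+n)]·(α₀/β₀), so only n and β₀ enter the weight.
Weight on data w = n/(β₀+n) = 24/(3.1+24) = 24/27.1 = 0.8856.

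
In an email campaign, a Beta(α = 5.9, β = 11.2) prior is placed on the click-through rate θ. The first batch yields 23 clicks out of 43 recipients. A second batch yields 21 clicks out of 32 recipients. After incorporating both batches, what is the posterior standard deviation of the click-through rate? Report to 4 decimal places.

0.0516

The Beta prior is conjugate to a Binomial/Bernoulli likelihood; the update adds successes to α and failures to β.
After batch 1: Beta(5.9+23, 11.2+20) = Beta(28.9, 31.2).
After batch 2: Beta(28.9+21, 31.2+11) = Beta(49.9, 42.2).
Var = αβ/((α+β)²(α+β+1)) = 49.9·42.2/(92.1²·93.1) = 0.00266652; SD = √0.00266652 = 0.0516.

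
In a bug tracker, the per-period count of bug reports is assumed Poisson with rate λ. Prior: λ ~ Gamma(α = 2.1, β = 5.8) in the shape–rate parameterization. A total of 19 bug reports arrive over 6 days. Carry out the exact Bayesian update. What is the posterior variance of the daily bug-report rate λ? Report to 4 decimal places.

0.1515

With a Gamma(shape α, rate β) prior, the Poisson likelihood is conjugate: the posterior is Gamma(α + ΣXᵢ, β + n).
Posterior: Gamma(α+S, β+n) = Gamma(2.1+19, 5.8+6) = Gamma(21.1, 11.8).
Var = α/β² = 21.1/11.8² = 0.1515.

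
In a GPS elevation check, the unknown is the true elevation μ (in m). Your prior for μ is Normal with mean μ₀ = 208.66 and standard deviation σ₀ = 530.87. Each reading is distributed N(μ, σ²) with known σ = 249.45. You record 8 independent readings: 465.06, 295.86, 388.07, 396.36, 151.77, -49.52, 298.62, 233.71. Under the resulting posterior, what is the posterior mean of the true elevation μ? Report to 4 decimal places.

270.7769

For Normal data with known variance σ², a Normal(μ₀, σ₀²) prior on μ is conjugate. Posterior precision = 1/σ₀² + n/σ²; posterior mean is the precision-weighted average of μ₀ and x̄.
Σxᵢ = 465.06 + 295.86 + 388.07 + 396.36 + 151.77 + (-49.52) + 298.62 + 233.71 = 2179.93, so n·x̄ = 2179.93.
σ₀² = 530.87² = 281822.9569, σ² = 249.45² = 62225.3025; σ² + n·σ₀² = 62225.3025 + 8·281822.9569 = 2316808.9577.
Posterior mean = (μ₀/σ₀² + n·x̄/σ²)/(1/σ₀² + n/σ²) = (σ²·μ₀ + σ₀²·n·x̄)/(σ² + n·σ₀²) = (62225.3025·208.66 + 281822.9569·2179.93)/2316808.9577 = 627338250.054667/2316808.9577 = 270.7769.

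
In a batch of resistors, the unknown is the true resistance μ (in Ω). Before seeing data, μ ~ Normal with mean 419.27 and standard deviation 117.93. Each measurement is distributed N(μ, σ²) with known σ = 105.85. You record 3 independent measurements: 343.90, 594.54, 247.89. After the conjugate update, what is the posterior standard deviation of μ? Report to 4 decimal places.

For Normal data with known variance σ², a Normal(μ₀, σ₀²) prior on μ is conjugate. Posterior precision = 1/σ₀² + n/σ²; posterior mean is the precision-weighted average of μ₀ and x̄.
σ₀² = 117.93² = 13907.4849, σ² = 105.85² = 11204.2225; σ² + n·σ₀² = 11204.2225 + 3·13907.4849 = 52926.6772.
Posterior precision = 1/σ₀² + n/σ² = 1/13907.4849 + 3/11204.2225 = (σ² + n·σ₀²)/(σ₀²σ²) = 52926.6772/(13907.4849·11204.2225); posterior variance σₙ² = σ₀²σ²/(σ² + n·σ₀²) = 13907.4849·11204.2225/52926.6772 = 2944.121254.
Posterior SD = √σₙ² = √(13907.4849·11204.2225/52926.6772) = 54.2598.

54.2598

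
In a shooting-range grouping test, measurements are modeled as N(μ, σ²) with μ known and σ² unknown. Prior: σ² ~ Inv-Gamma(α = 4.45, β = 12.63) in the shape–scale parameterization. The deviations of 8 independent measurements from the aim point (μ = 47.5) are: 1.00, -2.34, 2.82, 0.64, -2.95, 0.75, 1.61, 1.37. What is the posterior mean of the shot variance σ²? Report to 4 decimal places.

With known mean μ and an Inverse-Gamma(α, β) prior on σ², the Normal likelihood is conjugate: posterior is Inv-Gamma(α + n/2, β + Σ(xᵢ−μ)²/2).
Σ(xᵢ−μ)² = (1.00)² + (-2.34)² + (2.82)² + (0.64)² + (-2.95)² + (0.75)² + (1.61)² + (1.37)² = 28.5716.
Posterior: Inv-Gamma(4.45 + 8/2, 12.63 + 28.5716/2) = Inv-Gamma(8.45, 26.91580).
E[σ²|data] = β/(α−1) = 26.91580/7.45 = 3.6129.

3.6129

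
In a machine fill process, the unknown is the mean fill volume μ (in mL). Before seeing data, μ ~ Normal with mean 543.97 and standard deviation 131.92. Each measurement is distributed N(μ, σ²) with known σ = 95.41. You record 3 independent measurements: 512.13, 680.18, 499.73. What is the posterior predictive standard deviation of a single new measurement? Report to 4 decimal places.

For Normal data with known variance σ², a Normal(μ₀, σ₀²) prior on μ is conjugate. Posterior precision = 1/σ₀² + n/σ²; posterior mean is the precision-weighted average of μ₀ and x̄.
σ₀² = 131.92² = 17402.8864, σ² = 95.41² = 9103.0681; σ² + n·σ₀² = 9103.0681 + 3·17402.8864 = 61311.7273.
Posterior precision = 1/σ₀² + n/σ² = 1/17402.8864 + 3/9103.0681 = (σ² + n·σ₀²)/(σ₀²σ²) = 61311.7273/(17402.8864·9103.0681); posterior variance σₙ² = σ₀²σ²/(σ² + n·σ₀²) = 17402.8864·9103.0681/61311.7273 = 2583.839455.
Predictive variance for one new observation = σₙ² + σ² = 17402.8864·9103.0681/61311.7273 + 9103.0681 = σ²·(σ₀² + 61311.7273)/61311.7273 = 9103.0681·78714.6137/61311.7273 = 11686.907555; SD = √(9103.0681·78714.6137/61311.7273) = 108.1060.

108.1060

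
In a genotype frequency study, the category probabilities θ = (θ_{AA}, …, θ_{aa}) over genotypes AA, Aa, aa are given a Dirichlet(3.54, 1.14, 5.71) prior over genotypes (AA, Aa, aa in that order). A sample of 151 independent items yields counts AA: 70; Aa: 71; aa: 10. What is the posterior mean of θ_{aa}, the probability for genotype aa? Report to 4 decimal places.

The Dirichlet prior is conjugate to the Multinomial likelihood: each posterior αⱼ = prior αⱼ + observed count nⱼ.
Posterior concentration: (73.54, 72.14, 15.71), total = 161.39.
E[θ_{aa}|data] = α_{aa}/Σα = 15.71/161.39 = 0.0973.

0.0973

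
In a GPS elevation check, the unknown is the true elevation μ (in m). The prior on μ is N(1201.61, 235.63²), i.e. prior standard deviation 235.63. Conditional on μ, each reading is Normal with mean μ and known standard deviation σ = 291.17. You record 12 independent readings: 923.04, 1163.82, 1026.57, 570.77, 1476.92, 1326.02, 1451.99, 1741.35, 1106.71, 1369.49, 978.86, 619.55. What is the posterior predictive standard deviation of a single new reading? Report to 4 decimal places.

For Normal data with known variance σ², a Normal(μ₀, σ₀²) prior on μ is conjugate. Posterior precision = 1/σ₀² + n/σ²; posterior mean is the precision-weighted average of μ₀ and x̄.
σ₀² = 235.63² = 55521.4969, σ² = 291.17² = 84779.9689; σ² + n·σ₀² = 84779.9689 + 12·55521.4969 = 751037.9317.
Posterior precision = 1/σ₀² + n/σ² = 1/55521.4969 + 12/84779.9689 = (σ² + n·σ₀²)/(σ₀²σ²) = 751037.9317/(55521.4969·84779.9689); posterior variance σₙ² = σ₀²σ²/(σ² + n·σ₀²) = 55521.4969·84779.9689/751037.9317 = 6267.474094.
Predictive variance for one new observation = σₙ² + σ² = 55521.4969·84779.9689/751037.9317 + 84779.9689 = σ²·(σ₀² + 751037.9317)/751037.9317 = 84779.9689·806559.4286/751037.9317 = 91047.442994; SD = √(84779.9689·806559.4286/751037.9317) = 301.7407.

301.7407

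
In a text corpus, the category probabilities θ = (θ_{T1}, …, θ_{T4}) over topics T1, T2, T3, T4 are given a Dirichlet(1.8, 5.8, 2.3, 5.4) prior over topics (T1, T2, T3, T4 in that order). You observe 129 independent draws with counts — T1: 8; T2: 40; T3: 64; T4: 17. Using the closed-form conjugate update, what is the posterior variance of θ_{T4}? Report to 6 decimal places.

The Dirichlet prior is conjugate to the Multinomial likelihood: each posterior αⱼ = prior αⱼ + observed count nⱼ.
Posterior concentration: (9.8, 45.8, 66.3, 22.4), total = 144.3.
Var[θ_j] = α_j(Σα−α_j)/((Σα)²(Σα+1)) = 22.4·121.9/(144.3²·145.3) = 0.000903.

0.000903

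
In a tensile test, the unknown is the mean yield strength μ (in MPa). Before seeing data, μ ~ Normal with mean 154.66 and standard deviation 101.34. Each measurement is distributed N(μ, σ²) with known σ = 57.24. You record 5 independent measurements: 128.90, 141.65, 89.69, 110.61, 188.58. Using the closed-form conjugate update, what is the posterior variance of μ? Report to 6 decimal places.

615.979778

For Normal data with known variance σ², a Normal(μ₀, σ₀²) prior on μ is conjugate. Posterior precision = 1/σ₀² + n/σ²; posterior mean is the precision-weighted average of μ₀ and x̄.
σ₀² = 101.34² = 10269.7956, σ² = 57.24² = 3276.4176; σ² + n·σ₀² = 3276.4176 + 5·10269.7956 = 54625.3956.
Posterior precision = 1/σ₀² + n/σ² = 1/10269.7956 + 5/3276.4176 = (σ² + n·σ₀²)/(σ₀²σ²) = 54625.3956/(10269.7956·3276.4176); posterior variance σₙ² = σ₀²σ²/(σ² + n·σ₀²) = 10269.7956·3276.4176/54625.3956 = 615.979778.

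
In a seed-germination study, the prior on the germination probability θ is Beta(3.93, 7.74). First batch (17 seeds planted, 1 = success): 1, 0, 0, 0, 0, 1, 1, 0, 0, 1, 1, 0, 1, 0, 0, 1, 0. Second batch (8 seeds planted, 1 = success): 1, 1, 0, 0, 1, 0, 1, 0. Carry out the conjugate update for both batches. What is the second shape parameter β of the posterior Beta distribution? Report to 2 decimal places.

21.74

The Beta prior is conjugate to a Binomial/Bernoulli likelihood; the update adds successes to α and failures to β.
After batch 1: Beta(3.93+7, 7.74+10) = Beta(10.93, 17.74).
After batch 2: Beta(10.93+4, 17.74+4) = Beta(14.93, 21.74).
Posterior β = 21.74.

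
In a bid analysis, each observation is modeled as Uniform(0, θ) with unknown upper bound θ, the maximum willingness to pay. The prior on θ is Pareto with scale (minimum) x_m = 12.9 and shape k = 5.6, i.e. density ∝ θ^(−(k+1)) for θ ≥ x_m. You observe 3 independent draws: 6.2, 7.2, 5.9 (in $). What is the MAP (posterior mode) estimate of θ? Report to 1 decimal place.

12.9

A Pareto(scale x_m, shape k) prior on the upper bound θ of Uniform(0, θ) is conjugate: posterior is Pareto(max(x_m, max xᵢ), k + n).
Sample maximum = 7.2; prior scale x_m = 12.9 → posterior scale = max = 12.9.
Posterior shape = 5.6 + 3 = 8.6.
The Pareto density is decreasing on [x_m, ∞), so the mode is x_m = 12.9.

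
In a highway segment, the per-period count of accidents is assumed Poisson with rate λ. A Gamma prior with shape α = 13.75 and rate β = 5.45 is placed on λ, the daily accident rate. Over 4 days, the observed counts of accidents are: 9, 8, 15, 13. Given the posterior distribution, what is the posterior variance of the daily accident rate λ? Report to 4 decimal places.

0.6579

With a Gamma(shape α, rate β) prior, the Poisson likelihood is conjugate: the posterior is Gamma(α + ΣXᵢ, β + n).
Sum of counts S = 45 over n = 4 days.
Posterior: Gamma(α+S, β+n) = Gamma(13.75+45, 5.45+4) = Gamma(58.75, 9.45).
Var = α/β² = 58.75/9.45² = 0.6579.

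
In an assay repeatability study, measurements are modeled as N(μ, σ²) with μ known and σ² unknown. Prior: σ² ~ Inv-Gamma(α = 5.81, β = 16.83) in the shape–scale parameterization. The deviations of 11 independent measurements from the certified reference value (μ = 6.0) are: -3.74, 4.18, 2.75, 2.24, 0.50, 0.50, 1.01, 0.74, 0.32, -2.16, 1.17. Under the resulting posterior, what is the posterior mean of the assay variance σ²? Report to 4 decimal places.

4.1661

With known mean μ and an Inverse-Gamma(α, β) prior on σ², the Normal likelihood is conjugate: posterior is Inv-Gamma(α + n/2, β + Σ(xᵢ−μ)²/2).
Σ(xᵢ−μ)² = (-3.74)² + (4.18)² + (2.75)² + (2.24)² + (0.50)² + (0.50)² + (1.01)² + (0.74)² + (0.32)² + (-2.16)² + (1.17)² = 52.2447.
Posterior: Inv-Gamma(5.81 + 11/2, 16.83 + 52.2447/2) = Inv-Gamma(11.31, 42.95235).
E[σ²|data] = β/(α−1) = 42.95235/10.31 = 4.1661.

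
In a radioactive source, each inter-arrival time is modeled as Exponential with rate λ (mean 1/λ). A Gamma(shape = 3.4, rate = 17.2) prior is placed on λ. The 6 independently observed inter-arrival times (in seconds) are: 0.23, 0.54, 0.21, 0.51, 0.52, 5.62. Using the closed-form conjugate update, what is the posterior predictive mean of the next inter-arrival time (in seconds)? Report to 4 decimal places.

2.9560

With a Gamma(shape α, rate β) prior on the exponential rate λ, the posterior after n observations with total T = Σxᵢ is Gamma(α+n, β+T).
Sum of observations T = 7.63 seconds; n = 6.
Posterior: Gamma(3.4+6, 17.2+7.63) = Gamma(9.4, 24.83).
The predictive distribution for the next observation is Lomax; its mean is β/(α−1) = 24.83/8.4 = 2.9560.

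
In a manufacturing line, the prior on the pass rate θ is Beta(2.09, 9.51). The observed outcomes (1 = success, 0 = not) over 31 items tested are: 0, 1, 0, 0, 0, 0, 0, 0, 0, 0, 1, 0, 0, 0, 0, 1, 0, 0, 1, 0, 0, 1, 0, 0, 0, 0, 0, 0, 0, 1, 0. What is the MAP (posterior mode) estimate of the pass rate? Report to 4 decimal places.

0.1746

The Beta prior is conjugate to a Binomial/Bernoulli likelihood; the update adds successes to α and failures to β.
Posterior: Beta(α+k, β+n−k) = Beta(2.09+6, 9.51+25) = Beta(8.09, 34.51).
Mode of Beta(a,b) for a,b>1 is (a−1)/(a+b−2) = 7.09/40.60 = 0.1746.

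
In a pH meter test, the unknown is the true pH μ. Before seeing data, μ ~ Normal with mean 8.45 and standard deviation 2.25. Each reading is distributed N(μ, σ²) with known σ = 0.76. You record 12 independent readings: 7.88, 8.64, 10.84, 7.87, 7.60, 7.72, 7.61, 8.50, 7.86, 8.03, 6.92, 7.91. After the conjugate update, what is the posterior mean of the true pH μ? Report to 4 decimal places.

For Normal data with known variance σ², a Normal(μ₀, σ₀²) prior on μ is conjugate. Posterior precision = 1/σ₀² + n/σ²; posterior mean is the precision-weighted average of μ₀ and x̄.
Σxᵢ = 7.88 + 8.64 + 10.84 + 7.87 + 7.60 + 7.72 + 7.61 + 8.50 + 7.86 + 8.03 + 6.92 + 7.91 = 97.38, so n·x̄ = 97.38.
σ₀² = 2.25² = 5.0625, σ² = 0.76² = 0.5776; σ² + n·σ₀² = 0.5776 + 12·5.0625 = 61.3276.
Posterior mean = (μ₀/σ₀² + n·x̄/σ²)/(1/σ₀² + n/σ²) = (σ²·μ₀ + σ₀²·n·x̄)/(σ² + n·σ₀²) = (0.5776·8.45 + 5.0625·97.38)/61.3276 = 497.86697/61.3276 = 8.1182.

8.1182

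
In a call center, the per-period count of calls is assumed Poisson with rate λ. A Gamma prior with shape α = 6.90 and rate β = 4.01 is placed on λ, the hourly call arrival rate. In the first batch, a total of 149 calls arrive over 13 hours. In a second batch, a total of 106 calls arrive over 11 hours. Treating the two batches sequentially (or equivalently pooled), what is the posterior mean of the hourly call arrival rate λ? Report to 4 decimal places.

9.3502

With a Gamma(shape α, rate β) prior, the Poisson likelihood is conjugate: the posterior is Gamma(α + ΣXᵢ, β + n).
After batch 1: Gamma(α+S, β+n) = Gamma(6.90+149, 4.01+13) = Gamma(155.90, 17.01).
After batch 2: Gamma(α+S, β+n) = Gamma(155.90+106, 17.01+11) = Gamma(261.90, 28.01).
Posterior mean = α/β = 261.90/28.01 = 9.3502.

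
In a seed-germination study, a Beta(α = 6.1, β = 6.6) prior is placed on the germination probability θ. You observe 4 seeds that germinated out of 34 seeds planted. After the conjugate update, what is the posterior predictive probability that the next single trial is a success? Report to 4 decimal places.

0.2163

The Beta prior is conjugate to a Binomial/Bernoulli likelihood; the update adds successes to α and failures to β.
Posterior: Beta(α+k, β+n−k) = Beta(6.1+4, 6.6+30) = Beta(10.1, 36.6).
For a single future Bernoulli trial, P(success | data) = α/(α+β) = 0.2163.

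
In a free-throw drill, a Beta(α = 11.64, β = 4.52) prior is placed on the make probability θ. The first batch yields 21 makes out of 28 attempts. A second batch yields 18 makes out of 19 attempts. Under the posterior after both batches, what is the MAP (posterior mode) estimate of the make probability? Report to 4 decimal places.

The Beta prior is conjugate to a Binomial/Bernoulli likelihood; the update adds successes to α and failures to β.
After batch 1: Beta(11.64+21, 4.52+7) = Beta(32.64, 11.52).
After batch 2: Beta(32.64+18, 11.52+1) = Beta(50.64, 12.52).
Mode of Beta(a,b) for a,b>1 is (a−1)/(a+b−2) = 49.64/61.16 = 0.8116.

0.8116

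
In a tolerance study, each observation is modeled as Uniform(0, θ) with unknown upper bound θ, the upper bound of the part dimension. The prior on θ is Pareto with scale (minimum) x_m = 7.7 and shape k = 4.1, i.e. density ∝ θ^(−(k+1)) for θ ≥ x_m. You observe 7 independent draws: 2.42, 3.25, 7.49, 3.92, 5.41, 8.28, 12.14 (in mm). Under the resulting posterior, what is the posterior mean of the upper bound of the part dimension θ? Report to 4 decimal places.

A Pareto(scale x_m, shape k) prior on the upper bound θ of Uniform(0, θ) is conjugate: posterior is Pareto(max(x_m, max xᵢ), k + n).
Sample maximum = 12.14; prior scale x_m = 7.7 → posterior scale = max = 12.14.
Posterior shape = 4.1 + 7 = 11.1.
E[θ|data] = k·x_m/(k−1) = 11.1·12.14/10.1 = 13.3420.

13.3420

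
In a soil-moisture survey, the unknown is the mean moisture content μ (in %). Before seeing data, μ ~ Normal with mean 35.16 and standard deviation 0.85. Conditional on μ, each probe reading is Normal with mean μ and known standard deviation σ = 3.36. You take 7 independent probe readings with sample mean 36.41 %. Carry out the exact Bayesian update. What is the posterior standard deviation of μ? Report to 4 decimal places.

For Normal data with known variance σ², a Normal(μ₀, σ₀²) prior on μ is conjugate. Posterior precision = 1/σ₀² + n/σ²; posterior mean is the precision-weighted average of μ₀ and x̄.
σ₀² = 0.85² = 0.7225, σ² = 3.36² = 11.2896; σ² + n·σ₀² = 11.2896 + 7·0.7225 = 16.3471.
Posterior precision = 1/σ₀² + n/σ² = 1/0.7225 + 7/11.2896 = (σ² + n·σ₀²)/(σ₀²σ²) = 16.3471/(0.7225·11.2896); posterior variance σₙ² = σ₀²σ²/(σ² + n·σ₀²) = 0.7225·11.2896/16.3471 = 0.498971.
Posterior SD = √σₙ² = √(0.7225·11.2896/16.3471) = 0.7064.

0.7064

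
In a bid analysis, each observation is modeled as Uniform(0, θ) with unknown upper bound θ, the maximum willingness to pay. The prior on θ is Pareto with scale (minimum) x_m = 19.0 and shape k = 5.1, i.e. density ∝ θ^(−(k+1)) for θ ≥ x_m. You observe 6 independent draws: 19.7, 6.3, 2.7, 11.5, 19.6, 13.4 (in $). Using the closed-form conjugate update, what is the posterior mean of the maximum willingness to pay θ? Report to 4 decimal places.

A Pareto(scale x_m, shape k) prior on the upper bound θ of Uniform(0, θ) is conjugate: posterior is Pareto(max(x_m, max xᵢ), k + n).
Sample maximum = 19.7; prior scale x_m = 19.0 → posterior scale = max = 19.7.
Posterior shape = 5.1 + 6 = 11.1.
E[θ|data] = k·x_m/(k−1) = 11.1·19.7/10.1 = 21.6505.

21.6505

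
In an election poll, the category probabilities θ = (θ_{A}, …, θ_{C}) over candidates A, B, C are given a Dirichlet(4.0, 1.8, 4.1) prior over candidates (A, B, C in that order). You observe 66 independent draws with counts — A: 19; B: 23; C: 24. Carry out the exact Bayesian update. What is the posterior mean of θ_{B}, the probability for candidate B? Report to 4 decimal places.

The Dirichlet prior is conjugate to the Multinomial likelihood: each posterior αⱼ = prior αⱼ + observed count nⱼ.
Posterior concentration: (23.0, 24.8, 28.1), total = 75.9.
E[θ_{B}|data] = α_{B}/Σα = 24.8/75.9 = 0.3267.

0.3267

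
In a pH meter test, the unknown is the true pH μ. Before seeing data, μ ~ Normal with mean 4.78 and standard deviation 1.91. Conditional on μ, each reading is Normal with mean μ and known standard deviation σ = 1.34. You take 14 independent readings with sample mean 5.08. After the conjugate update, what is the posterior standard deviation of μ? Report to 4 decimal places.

0.3520

For Normal data with known variance σ², a Normal(μ₀, σ₀²) prior on μ is conjugate. Posterior precision = 1/σ₀² + n/σ²; posterior mean is the precision-weighted average of μ₀ and x̄.
σ₀² = 1.91² = 3.6481, σ² = 1.34² = 1.7956; σ² + n·σ₀² = 1.7956 + 14·3.6481 = 52.869.
Posterior precision = 1/σ₀² + n/σ² = 1/3.6481 + 14/1.7956 = (σ² + n·σ₀²)/(σ₀²σ²) = 52.869/(3.6481·1.7956); posterior variance σₙ² = σ₀²σ²/(σ² + n·σ₀²) = 3.6481·1.7956/52.869 = 0.123901.
Posterior SD = √σₙ² = √(3.6481·1.7956/52.869) = 0.3520.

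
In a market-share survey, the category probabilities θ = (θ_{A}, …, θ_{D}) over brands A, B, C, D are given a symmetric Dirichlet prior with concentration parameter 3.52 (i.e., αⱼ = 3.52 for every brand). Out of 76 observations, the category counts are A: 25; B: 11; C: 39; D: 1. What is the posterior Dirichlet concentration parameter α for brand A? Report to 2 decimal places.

The Dirichlet prior is conjugate to the Multinomial likelihood: each posterior αⱼ = prior αⱼ + observed count nⱼ.
Posterior concentration: (28.52, 14.52, 42.52, 4.52), total = 90.08.
α_{A} = 3.52 + 25 = 28.52.

28.52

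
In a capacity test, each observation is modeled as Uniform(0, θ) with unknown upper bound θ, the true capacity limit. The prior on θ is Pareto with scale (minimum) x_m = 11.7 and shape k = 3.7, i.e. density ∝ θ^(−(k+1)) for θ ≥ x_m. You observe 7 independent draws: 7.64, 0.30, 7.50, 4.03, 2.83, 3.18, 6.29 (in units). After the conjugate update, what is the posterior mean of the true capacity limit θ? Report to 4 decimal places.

12.9062

A Pareto(scale x_m, shape k) prior on the upper bound θ of Uniform(0, θ) is conjugate: posterior is Pareto(max(x_m, max xᵢ), k + n).
Sample maximum = 7.64; prior scale x_m = 11.7 → posterior scale = max = 11.70.
Posterior shape = 3.7 + 7 = 10.7.
E[θ|data] = k·x_m/(k−1) = 10.7·11.70/9.7 = 12.9062.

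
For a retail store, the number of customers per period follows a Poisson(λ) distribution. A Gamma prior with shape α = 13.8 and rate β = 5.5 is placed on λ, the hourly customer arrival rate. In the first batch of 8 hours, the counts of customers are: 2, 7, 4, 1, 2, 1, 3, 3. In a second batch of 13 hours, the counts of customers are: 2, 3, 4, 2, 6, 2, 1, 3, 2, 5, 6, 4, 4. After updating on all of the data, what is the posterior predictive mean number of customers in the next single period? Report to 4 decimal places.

With a Gamma(shape α, rate β) prior, the Poisson likelihood is conjugate: the posterior is Gamma(α + ΣXᵢ, β + n).
Batch 1: sum of counts S = 23 over n = 8 hours.
After batch 1: Gamma(α+S, β+n) = Gamma(13.8+23, 5.5+8) = Gamma(36.8, 13.5).
Batch 2: sum of counts S = 44 over n = 13 hours.
After batch 2: Gamma(α+S, β+n) = Gamma(36.8+44, 13.5+13) = Gamma(80.8, 26.5).
The predictive distribution for one future period is NegBinom with mean α/β = 3.0491.

3.0491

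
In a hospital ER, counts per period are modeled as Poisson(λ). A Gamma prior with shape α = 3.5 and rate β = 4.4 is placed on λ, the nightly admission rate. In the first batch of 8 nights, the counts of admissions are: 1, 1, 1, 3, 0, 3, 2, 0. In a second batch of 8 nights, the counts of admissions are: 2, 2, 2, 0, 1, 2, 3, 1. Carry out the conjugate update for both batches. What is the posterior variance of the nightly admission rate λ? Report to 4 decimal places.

With a Gamma(shape α, rate β) prior, the Poisson likelihood is conjugate: the posterior is Gamma(α + ΣXᵢ, β + n).
Batch 1: sum of counts S = 11 over n = 8 nights.
After batch 1: Gamma(α+S, β+n) = Gamma(3.5+11, 4.4+8) = Gamma(14.5, 12.4).
Batch 2: sum of counts S = 13 over n = 8 nights.
After batch 2: Gamma(α+S, β+n) = Gamma(14.5+13, 12.4+8) = Gamma(27.5, 20.4).
Var = α/β² = 27.5/20.4² = 0.0661.

0.0661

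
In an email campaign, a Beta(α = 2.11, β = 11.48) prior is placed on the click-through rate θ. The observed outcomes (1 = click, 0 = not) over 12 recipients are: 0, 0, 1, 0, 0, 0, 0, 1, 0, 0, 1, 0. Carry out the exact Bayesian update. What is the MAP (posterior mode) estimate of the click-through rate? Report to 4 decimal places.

0.1742

The Beta prior is conjugate to a Binomial/Bernoulli likelihood; the update adds successes to α and failures to β.
Posterior: Beta(α+k, β+n−k) = Beta(2.11+3, 11.48+9) = Beta(5.11, 20.48).
Mode of Beta(a,b) for a,b>1 is (a−1)/(a+b−2) = 4.11/23.59 = 0.1742.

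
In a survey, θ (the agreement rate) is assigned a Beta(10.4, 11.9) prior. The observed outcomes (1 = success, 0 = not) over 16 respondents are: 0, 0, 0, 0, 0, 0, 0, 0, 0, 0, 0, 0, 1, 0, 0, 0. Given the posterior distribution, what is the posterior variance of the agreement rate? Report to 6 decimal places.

0.005319

The Beta prior is conjugate to a Binomial/Bernoulli likelihood; the update adds successes to α and failures to β.
Posterior: Beta(α+k, β+n−k) = Beta(10.4+1, 11.9+15) = Beta(11.4, 26.9).
Var = αβ/((α+β)²(α+β+1)) = 11.4·26.9/(38.3²·39.3) = 0.005319.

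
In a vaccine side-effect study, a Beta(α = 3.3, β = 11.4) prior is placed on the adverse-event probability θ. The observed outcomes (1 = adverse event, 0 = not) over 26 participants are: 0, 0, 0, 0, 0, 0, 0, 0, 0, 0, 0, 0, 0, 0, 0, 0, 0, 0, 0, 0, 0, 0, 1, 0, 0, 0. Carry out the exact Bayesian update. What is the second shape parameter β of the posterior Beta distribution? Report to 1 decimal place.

36.4

The Beta prior is conjugate to a Binomial/Bernoulli likelihood; the update adds successes to α and failures to β.
Posterior: Beta(α+k, β+n−k) = Beta(3.3+1, 11.4+25) = Beta(4.3, 36.4).
Posterior β = 36.4.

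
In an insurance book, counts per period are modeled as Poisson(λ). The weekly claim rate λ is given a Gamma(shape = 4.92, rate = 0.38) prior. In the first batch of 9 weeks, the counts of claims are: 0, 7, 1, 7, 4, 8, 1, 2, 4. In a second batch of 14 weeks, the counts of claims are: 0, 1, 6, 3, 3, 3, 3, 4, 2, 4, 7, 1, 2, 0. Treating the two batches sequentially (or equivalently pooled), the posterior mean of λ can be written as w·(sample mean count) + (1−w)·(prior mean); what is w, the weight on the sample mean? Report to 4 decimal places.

0.9837

With a Gamma(shape α, rate β) prior, the Poisson likelihood is conjugate: the posterior is Gamma(α + ΣXᵢ, β + n).
Total number of weeks: n = 9 + 14 = 23.
Posterior mean = (α₀+S)/(β₀+n) = [n/(β₀+n)]·(S/n) + [β₀/(β₀+n)]·(α₀/β₀), so only n and β₀ enter the weight.
Weight on data w = n/(β₀+n) = 23/(0.38+23) = 23/23.38 = 0.9837.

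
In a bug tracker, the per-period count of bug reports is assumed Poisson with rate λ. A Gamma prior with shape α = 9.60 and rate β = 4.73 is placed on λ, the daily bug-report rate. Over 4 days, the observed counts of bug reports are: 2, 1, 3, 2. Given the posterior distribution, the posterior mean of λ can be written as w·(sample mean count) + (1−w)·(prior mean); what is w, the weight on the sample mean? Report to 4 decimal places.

With a Gamma(shape α, rate β) prior, the Poisson likelihood is conjugate: the posterior is Gamma(α + ΣXᵢ, β + n).
Posterior mean = (α₀+S)/(β₀+n) = [n/(β₀+n)]·(S/n) + [β₀/(β₀+n)]·(α₀/β₀), so only n and β₀ enter the weight.
Weight on data w = n/(β₀+n) = 4/(4.73+4) = 4/8.73 = 0.4582.

0.4582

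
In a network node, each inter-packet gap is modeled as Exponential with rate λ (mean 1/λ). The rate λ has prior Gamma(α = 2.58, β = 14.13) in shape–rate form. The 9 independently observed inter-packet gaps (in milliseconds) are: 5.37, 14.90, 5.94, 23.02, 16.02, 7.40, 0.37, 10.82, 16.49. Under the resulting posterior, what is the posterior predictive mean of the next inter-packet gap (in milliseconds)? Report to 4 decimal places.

10.8185

With a Gamma(shape α, rate β) prior on the exponential rate λ, the posterior after n observations with total T = Σxᵢ is Gamma(α+n, β+T).
Sum of observations T = 100.33 milliseconds; n = 9.
Posterior: Gamma(2.58+9, 14.13+100.33) = Gamma(11.58, 114.46).
The predictive distribution for the next observation is Lomax; its mean is β/(α−1) = 114.46/10.58 = 10.8185.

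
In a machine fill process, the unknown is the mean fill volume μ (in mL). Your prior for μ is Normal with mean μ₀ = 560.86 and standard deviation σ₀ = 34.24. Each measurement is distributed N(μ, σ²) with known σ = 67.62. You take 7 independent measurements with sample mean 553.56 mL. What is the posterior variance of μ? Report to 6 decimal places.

419.485852

For Normal data with known variance σ², a Normal(μ₀, σ₀²) prior on μ is conjugate. Posterior precision = 1/σ₀² + n/σ²; posterior mean is the precision-weighted average of μ₀ and x̄.
σ₀² = 34.24² = 1172.3776, σ² = 67.62² = 4572.4644; σ² + n·σ₀² = 4572.4644 + 7·1172.3776 = 12779.1076.
Posterior precision = 1/σ₀² + n/σ² = 1/1172.3776 + 7/4572.4644 = (σ² + n·σ₀²)/(σ₀²σ²) = 12779.1076/(1172.3776·4572.4644); posterior variance σₙ² = σ₀²σ²/(σ² + n·σ₀²) = 1172.3776·4572.4644/12779.1076 = 419.485852.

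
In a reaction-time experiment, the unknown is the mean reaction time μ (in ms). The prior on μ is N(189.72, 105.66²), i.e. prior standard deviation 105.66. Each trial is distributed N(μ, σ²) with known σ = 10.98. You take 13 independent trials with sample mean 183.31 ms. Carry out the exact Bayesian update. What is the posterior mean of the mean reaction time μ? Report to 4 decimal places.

183.3153

For Normal data with known variance σ², a Normal(μ₀, σ₀²) prior on μ is conjugate. Posterior precision = 1/σ₀² + n/σ²; posterior mean is the precision-weighted average of μ₀ and x̄.
n·x̄ = 13·183.31 = 2383.03.
σ₀² = 105.66² = 11164.0356, σ² = 10.98² = 120.5604; σ² + n·σ₀² = 120.5604 + 13·11164.0356 = 145253.0232.
Posterior mean = (μ₀/σ₀² + n·x̄/σ²)/(1/σ₀² + n/σ²) = (σ²·μ₀ + σ₀²·n·x̄)/(σ² + n·σ₀²) = (120.5604·189.72 + 11164.0356·2383.03)/145253.0232 = 26627104.474956/145253.0232 = 183.3153.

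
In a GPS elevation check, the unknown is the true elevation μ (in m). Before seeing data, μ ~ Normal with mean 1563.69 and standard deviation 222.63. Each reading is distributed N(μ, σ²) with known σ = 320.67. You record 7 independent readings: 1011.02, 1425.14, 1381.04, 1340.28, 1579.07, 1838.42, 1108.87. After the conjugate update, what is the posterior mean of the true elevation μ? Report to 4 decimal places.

1424.6227

For Normal data with known variance σ², a Normal(μ₀, σ₀²) prior on μ is conjugate. Posterior precision = 1/σ₀² + n/σ²; posterior mean is the precision-weighted average of μ₀ and x̄.
Σxᵢ = 1011.02 + 1425.14 + 1381.04 + 1340.28 + 1579.07 + 1838.42 + 1108.87 = 9683.84, so n·x̄ = 9683.84.
σ₀² = 222.63² = 49564.1169, σ² = 320.67² = 102829.2489; σ² + n·σ₀² = 102829.2489 + 7·49564.1169 = 449778.0672.
Posterior mean = (μ₀/σ₀² + n·x̄/σ²)/(1/σ₀² + n/σ²) = (σ²·μ₀ + σ₀²·n·x̄)/(σ² + n·σ₀²) = (102829.2489·1563.69 + 49564.1169·9683.84)/449778.0672 = 640764046.013337/449778.0672 = 1424.6227.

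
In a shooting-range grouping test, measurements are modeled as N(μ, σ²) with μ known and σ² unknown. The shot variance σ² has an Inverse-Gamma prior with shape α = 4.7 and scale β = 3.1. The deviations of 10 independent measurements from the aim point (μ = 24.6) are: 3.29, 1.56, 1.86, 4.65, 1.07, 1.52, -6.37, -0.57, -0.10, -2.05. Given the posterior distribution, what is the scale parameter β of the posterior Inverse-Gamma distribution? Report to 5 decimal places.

With known mean μ and an Inverse-Gamma(α, β) prior on σ², the Normal likelihood is conjugate: posterior is Inv-Gamma(α + n/2, β + Σ(xᵢ−μ)²/2).
Σ(xᵢ−μ)² = (3.29)² + (1.56)² + (1.86)² + (4.65)² + (1.07)² + (1.52)² + (-6.37)² + (-0.57)² + (-0.10)² + (-2.05)² = 86.9094.
Posterior: Inv-Gamma(4.7 + 10/2, 3.1 + 86.9094/2) = Inv-Gamma(9.70, 46.55470).
Posterior β = 46.55470.

46.55470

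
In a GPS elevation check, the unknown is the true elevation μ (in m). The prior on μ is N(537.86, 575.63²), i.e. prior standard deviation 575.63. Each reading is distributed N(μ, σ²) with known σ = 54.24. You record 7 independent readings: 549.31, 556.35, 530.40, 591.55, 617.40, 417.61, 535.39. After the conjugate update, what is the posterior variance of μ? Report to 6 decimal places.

For Normal data with known variance σ², a Normal(μ₀, σ₀²) prior on μ is conjugate. Posterior precision = 1/σ₀² + n/σ²; posterior mean is the precision-weighted average of μ₀ and x̄.
σ₀² = 575.63² = 331349.8969, σ² = 54.24² = 2941.9776; σ² + n·σ₀² = 2941.9776 + 7·331349.8969 = 2322391.2559.
Posterior precision = 1/σ₀² + n/σ² = 1/331349.8969 + 7/2941.9776 = (σ² + n·σ₀²)/(σ₀²σ²) = 2322391.2559/(331349.8969·2941.9776); posterior variance σₙ² = σ₀²σ²/(σ² + n·σ₀²) = 331349.8969·2941.9776/2322391.2559 = 419.750105.

419.750105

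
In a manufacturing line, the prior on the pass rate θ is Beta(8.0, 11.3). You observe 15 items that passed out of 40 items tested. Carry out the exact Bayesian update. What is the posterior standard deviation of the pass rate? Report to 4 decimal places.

The Beta prior is conjugate to a Binomial/Bernoulli likelihood; the update adds successes to α and failures to β.
Posterior: Beta(α+k, β+n−k) = Beta(8.0+15, 11.3+25) = Beta(23.0, 36.3).
Var = αβ/((α+β)²(α+β+1)) = 23.0·36.3/(59.3²·60.3) = 0.00393738; SD = √0.00393738 = 0.0627.

0.0627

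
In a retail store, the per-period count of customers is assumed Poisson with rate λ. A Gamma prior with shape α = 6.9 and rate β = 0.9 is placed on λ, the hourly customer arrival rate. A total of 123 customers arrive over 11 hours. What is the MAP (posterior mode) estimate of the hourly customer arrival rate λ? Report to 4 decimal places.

With a Gamma(shape α, rate β) prior, the Poisson likelihood is conjugate: the posterior is Gamma(α + ΣXᵢ, β + n).
Posterior: Gamma(α+S, β+n) = Gamma(6.9+123, 0.9+11) = Gamma(129.9, 11.9).
Mode of Gamma(α,β) for α≥1 is (α−1)/β = 128.9/11.9 = 10.8319.

10.8319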